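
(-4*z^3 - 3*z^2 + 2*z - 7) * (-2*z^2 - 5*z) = 8*z^5 + 26*z^4 + 11*z^3 + 4*z^2 + 35*z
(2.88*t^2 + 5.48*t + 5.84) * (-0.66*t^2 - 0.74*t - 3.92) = -1.9008*t^4 - 5.748*t^3 - 19.1992*t^2 - 25.8032*t - 22.8928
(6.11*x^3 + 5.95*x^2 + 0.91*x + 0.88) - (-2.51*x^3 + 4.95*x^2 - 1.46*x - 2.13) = 8.62*x^3 + 1.0*x^2 + 2.37*x + 3.01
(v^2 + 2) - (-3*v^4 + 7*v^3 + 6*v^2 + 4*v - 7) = 3*v^4 - 7*v^3 - 5*v^2 - 4*v + 9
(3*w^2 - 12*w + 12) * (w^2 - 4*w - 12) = 3*w^4 - 24*w^3 + 24*w^2 + 96*w - 144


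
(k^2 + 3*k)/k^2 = (k + 3)/k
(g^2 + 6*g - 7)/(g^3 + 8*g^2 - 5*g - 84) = (g - 1)/(g^2 + g - 12)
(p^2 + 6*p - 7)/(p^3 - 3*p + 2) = (p + 7)/(p^2 + p - 2)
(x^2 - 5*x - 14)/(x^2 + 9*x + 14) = (x - 7)/(x + 7)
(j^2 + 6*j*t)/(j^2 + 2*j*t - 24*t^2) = j/(j - 4*t)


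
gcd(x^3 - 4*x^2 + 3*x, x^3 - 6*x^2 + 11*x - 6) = x^2 - 4*x + 3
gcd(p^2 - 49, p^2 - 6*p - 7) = p - 7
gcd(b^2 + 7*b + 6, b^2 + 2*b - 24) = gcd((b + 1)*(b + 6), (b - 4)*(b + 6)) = b + 6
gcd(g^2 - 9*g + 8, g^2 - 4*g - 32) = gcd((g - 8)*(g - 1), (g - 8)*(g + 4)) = g - 8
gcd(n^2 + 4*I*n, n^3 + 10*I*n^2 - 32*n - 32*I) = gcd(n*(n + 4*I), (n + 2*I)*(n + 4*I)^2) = n + 4*I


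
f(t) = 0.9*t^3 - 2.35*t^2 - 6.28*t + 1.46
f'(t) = 2.7*t^2 - 4.7*t - 6.28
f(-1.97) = -2.17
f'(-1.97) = 13.46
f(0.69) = -3.70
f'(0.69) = -8.24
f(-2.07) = -3.59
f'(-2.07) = 15.02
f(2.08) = -13.67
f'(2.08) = -4.37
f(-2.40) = -9.45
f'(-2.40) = 20.55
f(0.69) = -3.70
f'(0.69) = -8.24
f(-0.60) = 4.19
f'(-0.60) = -2.49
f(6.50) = 108.52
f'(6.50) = 77.24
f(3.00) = -14.23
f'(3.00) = 3.92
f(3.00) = -14.23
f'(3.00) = 3.92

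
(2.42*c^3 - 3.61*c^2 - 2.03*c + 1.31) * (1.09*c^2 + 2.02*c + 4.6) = 2.6378*c^5 + 0.9535*c^4 + 1.6271*c^3 - 19.2787*c^2 - 6.6918*c + 6.026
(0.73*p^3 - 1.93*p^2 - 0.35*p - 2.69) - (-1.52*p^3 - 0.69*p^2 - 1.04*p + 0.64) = 2.25*p^3 - 1.24*p^2 + 0.69*p - 3.33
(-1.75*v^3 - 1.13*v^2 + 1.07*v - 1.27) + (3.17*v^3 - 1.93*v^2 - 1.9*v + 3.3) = 1.42*v^3 - 3.06*v^2 - 0.83*v + 2.03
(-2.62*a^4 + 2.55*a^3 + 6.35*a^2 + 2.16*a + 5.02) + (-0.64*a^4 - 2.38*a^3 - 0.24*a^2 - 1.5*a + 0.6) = -3.26*a^4 + 0.17*a^3 + 6.11*a^2 + 0.66*a + 5.62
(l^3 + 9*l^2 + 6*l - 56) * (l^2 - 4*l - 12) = l^5 + 5*l^4 - 42*l^3 - 188*l^2 + 152*l + 672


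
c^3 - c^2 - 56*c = c*(c - 8)*(c + 7)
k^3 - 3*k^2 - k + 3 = (k - 3)*(k - 1)*(k + 1)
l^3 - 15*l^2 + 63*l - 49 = (l - 7)^2*(l - 1)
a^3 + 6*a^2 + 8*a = a*(a + 2)*(a + 4)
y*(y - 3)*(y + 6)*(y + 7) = y^4 + 10*y^3 + 3*y^2 - 126*y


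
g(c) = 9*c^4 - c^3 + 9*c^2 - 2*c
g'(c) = 36*c^3 - 3*c^2 + 18*c - 2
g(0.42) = 0.95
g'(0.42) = 7.70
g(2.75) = 556.49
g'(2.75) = 773.50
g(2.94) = 718.91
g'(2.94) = 939.83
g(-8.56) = 49624.99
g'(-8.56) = -22955.89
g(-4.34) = 3452.97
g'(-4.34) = -3079.50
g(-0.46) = 3.32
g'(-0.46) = -14.42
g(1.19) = 26.73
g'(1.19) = 75.84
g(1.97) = 158.90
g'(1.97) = 297.05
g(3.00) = 777.00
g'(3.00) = 997.00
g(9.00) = 59031.00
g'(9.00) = 26161.00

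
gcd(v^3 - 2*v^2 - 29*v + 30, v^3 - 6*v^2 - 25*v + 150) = v^2 - v - 30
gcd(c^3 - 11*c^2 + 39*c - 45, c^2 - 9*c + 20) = c - 5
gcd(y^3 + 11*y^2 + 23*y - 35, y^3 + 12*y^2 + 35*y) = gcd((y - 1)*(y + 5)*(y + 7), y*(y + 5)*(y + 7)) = y^2 + 12*y + 35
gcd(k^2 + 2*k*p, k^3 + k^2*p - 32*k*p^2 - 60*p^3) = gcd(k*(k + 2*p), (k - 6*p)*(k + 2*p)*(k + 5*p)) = k + 2*p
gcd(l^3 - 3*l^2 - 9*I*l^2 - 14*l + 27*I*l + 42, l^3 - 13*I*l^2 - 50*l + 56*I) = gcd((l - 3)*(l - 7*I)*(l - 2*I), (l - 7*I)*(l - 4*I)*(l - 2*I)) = l^2 - 9*I*l - 14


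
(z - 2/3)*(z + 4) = z^2 + 10*z/3 - 8/3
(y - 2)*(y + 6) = y^2 + 4*y - 12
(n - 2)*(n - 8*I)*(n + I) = n^3 - 2*n^2 - 7*I*n^2 + 8*n + 14*I*n - 16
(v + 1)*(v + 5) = v^2 + 6*v + 5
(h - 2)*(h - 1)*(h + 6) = h^3 + 3*h^2 - 16*h + 12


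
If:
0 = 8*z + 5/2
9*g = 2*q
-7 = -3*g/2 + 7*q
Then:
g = -7/30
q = -21/20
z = -5/16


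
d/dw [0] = 0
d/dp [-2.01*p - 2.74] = -2.01000000000000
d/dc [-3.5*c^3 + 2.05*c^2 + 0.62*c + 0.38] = -10.5*c^2 + 4.1*c + 0.62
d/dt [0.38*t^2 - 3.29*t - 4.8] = 0.76*t - 3.29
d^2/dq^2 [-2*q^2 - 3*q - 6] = -4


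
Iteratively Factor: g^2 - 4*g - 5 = (g + 1)*(g - 5)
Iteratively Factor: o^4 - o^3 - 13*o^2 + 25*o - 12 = (o - 3)*(o^3 + 2*o^2 - 7*o + 4) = (o - 3)*(o - 1)*(o^2 + 3*o - 4) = (o - 3)*(o - 1)*(o + 4)*(o - 1)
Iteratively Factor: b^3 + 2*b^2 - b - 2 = (b + 1)*(b^2 + b - 2) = (b - 1)*(b + 1)*(b + 2)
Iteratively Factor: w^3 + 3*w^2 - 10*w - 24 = (w - 3)*(w^2 + 6*w + 8) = (w - 3)*(w + 4)*(w + 2)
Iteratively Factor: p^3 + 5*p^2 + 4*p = (p)*(p^2 + 5*p + 4) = p*(p + 1)*(p + 4)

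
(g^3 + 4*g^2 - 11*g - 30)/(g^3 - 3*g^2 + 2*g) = (g^3 + 4*g^2 - 11*g - 30)/(g*(g^2 - 3*g + 2))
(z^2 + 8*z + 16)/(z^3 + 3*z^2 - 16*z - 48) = (z + 4)/(z^2 - z - 12)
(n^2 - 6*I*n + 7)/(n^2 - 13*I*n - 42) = (n + I)/(n - 6*I)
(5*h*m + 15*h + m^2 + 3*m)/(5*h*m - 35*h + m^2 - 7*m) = (m + 3)/(m - 7)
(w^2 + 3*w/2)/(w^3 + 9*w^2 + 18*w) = (w + 3/2)/(w^2 + 9*w + 18)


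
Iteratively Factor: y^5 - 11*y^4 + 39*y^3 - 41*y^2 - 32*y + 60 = (y - 5)*(y^4 - 6*y^3 + 9*y^2 + 4*y - 12) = (y - 5)*(y - 2)*(y^3 - 4*y^2 + y + 6) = (y - 5)*(y - 2)^2*(y^2 - 2*y - 3) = (y - 5)*(y - 2)^2*(y + 1)*(y - 3)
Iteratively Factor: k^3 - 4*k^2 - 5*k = (k)*(k^2 - 4*k - 5) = k*(k - 5)*(k + 1)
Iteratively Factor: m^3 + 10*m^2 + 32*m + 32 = (m + 2)*(m^2 + 8*m + 16) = (m + 2)*(m + 4)*(m + 4)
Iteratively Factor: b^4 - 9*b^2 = (b)*(b^3 - 9*b) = b*(b + 3)*(b^2 - 3*b) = b^2*(b + 3)*(b - 3)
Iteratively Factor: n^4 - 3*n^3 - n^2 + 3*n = (n - 3)*(n^3 - n) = n*(n - 3)*(n^2 - 1) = n*(n - 3)*(n - 1)*(n + 1)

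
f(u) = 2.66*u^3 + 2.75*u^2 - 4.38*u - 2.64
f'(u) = 7.98*u^2 + 5.5*u - 4.38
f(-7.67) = -1007.50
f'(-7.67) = 422.89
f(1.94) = 18.63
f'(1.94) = 36.32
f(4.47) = 270.31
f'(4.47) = 179.65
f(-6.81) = -685.36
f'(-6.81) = 328.25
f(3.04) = 84.19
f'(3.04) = 86.09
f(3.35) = 113.55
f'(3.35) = 103.60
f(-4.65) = -190.26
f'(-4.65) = 142.59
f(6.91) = 976.04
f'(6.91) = 414.65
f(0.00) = -2.64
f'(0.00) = -4.38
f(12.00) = 4937.28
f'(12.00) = 1210.74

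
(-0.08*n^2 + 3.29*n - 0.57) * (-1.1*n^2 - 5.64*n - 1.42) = 0.088*n^4 - 3.1678*n^3 - 17.815*n^2 - 1.457*n + 0.8094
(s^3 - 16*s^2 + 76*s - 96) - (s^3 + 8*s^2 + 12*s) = -24*s^2 + 64*s - 96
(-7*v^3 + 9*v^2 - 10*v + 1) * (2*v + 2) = -14*v^4 + 4*v^3 - 2*v^2 - 18*v + 2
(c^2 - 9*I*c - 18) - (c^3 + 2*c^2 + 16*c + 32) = -c^3 - c^2 - 16*c - 9*I*c - 50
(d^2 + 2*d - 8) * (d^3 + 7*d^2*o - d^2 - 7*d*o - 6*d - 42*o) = d^5 + 7*d^4*o + d^4 + 7*d^3*o - 16*d^3 - 112*d^2*o - 4*d^2 - 28*d*o + 48*d + 336*o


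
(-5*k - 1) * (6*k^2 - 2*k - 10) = -30*k^3 + 4*k^2 + 52*k + 10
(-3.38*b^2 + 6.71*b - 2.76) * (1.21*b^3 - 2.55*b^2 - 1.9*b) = -4.0898*b^5 + 16.7381*b^4 - 14.0281*b^3 - 5.711*b^2 + 5.244*b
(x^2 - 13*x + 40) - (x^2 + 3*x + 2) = 38 - 16*x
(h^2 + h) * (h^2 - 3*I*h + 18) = h^4 + h^3 - 3*I*h^3 + 18*h^2 - 3*I*h^2 + 18*h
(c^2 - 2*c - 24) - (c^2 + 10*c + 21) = -12*c - 45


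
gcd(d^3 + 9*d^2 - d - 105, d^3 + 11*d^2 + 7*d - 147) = d^2 + 4*d - 21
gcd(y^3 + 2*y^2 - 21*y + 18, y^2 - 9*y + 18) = y - 3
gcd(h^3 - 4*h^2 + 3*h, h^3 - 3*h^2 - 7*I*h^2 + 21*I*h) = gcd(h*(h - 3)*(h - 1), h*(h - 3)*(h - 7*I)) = h^2 - 3*h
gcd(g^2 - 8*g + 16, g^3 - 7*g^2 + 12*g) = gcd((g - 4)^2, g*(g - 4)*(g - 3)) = g - 4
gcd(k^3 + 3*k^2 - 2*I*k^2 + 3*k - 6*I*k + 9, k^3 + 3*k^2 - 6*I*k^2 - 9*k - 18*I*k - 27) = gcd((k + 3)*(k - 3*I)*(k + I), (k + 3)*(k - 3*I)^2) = k^2 + k*(3 - 3*I) - 9*I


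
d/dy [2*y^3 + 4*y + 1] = 6*y^2 + 4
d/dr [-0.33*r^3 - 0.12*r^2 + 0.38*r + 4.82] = -0.99*r^2 - 0.24*r + 0.38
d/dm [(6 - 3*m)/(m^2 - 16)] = 3*(-m^2 + 2*m*(m - 2) + 16)/(m^2 - 16)^2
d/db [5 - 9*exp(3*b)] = -27*exp(3*b)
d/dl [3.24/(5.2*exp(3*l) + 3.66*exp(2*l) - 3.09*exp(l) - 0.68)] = (-50.544*exp(2*l) - 23.7168*exp(l) + 10.0116)*exp(l)/(5.2*exp(3*l) + 3.66*exp(2*l) - 3.09*exp(l) - 0.68)^2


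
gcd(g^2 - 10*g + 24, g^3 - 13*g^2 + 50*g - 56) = g - 4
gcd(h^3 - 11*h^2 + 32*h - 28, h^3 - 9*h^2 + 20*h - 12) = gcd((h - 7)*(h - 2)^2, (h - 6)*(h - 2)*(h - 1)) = h - 2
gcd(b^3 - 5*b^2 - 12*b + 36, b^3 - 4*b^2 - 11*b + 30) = b^2 + b - 6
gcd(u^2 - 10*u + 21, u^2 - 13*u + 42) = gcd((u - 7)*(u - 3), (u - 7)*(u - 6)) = u - 7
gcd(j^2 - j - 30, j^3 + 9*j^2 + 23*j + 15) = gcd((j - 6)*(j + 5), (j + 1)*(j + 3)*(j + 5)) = j + 5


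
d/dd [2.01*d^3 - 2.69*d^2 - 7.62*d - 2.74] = 6.03*d^2 - 5.38*d - 7.62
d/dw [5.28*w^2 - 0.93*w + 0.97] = 10.56*w - 0.93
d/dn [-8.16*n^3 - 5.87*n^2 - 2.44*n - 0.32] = -24.48*n^2 - 11.74*n - 2.44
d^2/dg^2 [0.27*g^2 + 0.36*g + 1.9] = 0.540000000000000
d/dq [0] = 0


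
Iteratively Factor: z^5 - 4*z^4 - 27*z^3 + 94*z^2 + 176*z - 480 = (z - 2)*(z^4 - 2*z^3 - 31*z^2 + 32*z + 240) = (z - 4)*(z - 2)*(z^3 + 2*z^2 - 23*z - 60) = (z - 5)*(z - 4)*(z - 2)*(z^2 + 7*z + 12) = (z - 5)*(z - 4)*(z - 2)*(z + 3)*(z + 4)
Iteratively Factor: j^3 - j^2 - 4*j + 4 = (j + 2)*(j^2 - 3*j + 2) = (j - 1)*(j + 2)*(j - 2)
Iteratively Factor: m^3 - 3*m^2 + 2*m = (m)*(m^2 - 3*m + 2) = m*(m - 1)*(m - 2)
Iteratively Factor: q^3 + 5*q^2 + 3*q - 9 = (q + 3)*(q^2 + 2*q - 3) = (q - 1)*(q + 3)*(q + 3)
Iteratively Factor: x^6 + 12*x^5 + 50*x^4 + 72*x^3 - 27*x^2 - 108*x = (x + 3)*(x^5 + 9*x^4 + 23*x^3 + 3*x^2 - 36*x) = x*(x + 3)*(x^4 + 9*x^3 + 23*x^2 + 3*x - 36) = x*(x - 1)*(x + 3)*(x^3 + 10*x^2 + 33*x + 36) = x*(x - 1)*(x + 3)^2*(x^2 + 7*x + 12) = x*(x - 1)*(x + 3)^3*(x + 4)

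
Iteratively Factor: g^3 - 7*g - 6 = (g + 2)*(g^2 - 2*g - 3) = (g + 1)*(g + 2)*(g - 3)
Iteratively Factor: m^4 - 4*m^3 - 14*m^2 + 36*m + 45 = (m - 5)*(m^3 + m^2 - 9*m - 9) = (m - 5)*(m + 1)*(m^2 - 9) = (m - 5)*(m - 3)*(m + 1)*(m + 3)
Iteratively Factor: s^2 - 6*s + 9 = (s - 3)*(s - 3)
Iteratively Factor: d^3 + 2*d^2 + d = (d + 1)*(d^2 + d) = (d + 1)^2*(d)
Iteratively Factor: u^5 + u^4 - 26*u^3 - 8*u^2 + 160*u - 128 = (u + 4)*(u^4 - 3*u^3 - 14*u^2 + 48*u - 32) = (u - 1)*(u + 4)*(u^3 - 2*u^2 - 16*u + 32) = (u - 1)*(u + 4)^2*(u^2 - 6*u + 8) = (u - 4)*(u - 1)*(u + 4)^2*(u - 2)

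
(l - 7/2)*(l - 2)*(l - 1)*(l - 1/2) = l^4 - 7*l^3 + 63*l^2/4 - 53*l/4 + 7/2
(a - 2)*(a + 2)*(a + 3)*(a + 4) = a^4 + 7*a^3 + 8*a^2 - 28*a - 48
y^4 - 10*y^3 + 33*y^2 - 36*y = y*(y - 4)*(y - 3)^2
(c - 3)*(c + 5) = c^2 + 2*c - 15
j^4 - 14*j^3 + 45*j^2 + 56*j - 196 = (j - 7)^2*(j - 2)*(j + 2)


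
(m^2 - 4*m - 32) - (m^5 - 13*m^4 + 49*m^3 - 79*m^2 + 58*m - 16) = -m^5 + 13*m^4 - 49*m^3 + 80*m^2 - 62*m - 16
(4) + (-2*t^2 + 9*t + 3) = -2*t^2 + 9*t + 7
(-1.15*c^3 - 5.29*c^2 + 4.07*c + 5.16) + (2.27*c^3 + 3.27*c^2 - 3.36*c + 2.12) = 1.12*c^3 - 2.02*c^2 + 0.71*c + 7.28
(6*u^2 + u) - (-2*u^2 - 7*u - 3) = 8*u^2 + 8*u + 3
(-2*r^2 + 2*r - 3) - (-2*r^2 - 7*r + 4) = 9*r - 7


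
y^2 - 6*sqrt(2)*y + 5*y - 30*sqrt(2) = (y + 5)*(y - 6*sqrt(2))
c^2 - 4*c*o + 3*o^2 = (c - 3*o)*(c - o)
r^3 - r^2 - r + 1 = (r - 1)^2*(r + 1)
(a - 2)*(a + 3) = a^2 + a - 6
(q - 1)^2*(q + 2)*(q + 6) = q^4 + 6*q^3 - 3*q^2 - 16*q + 12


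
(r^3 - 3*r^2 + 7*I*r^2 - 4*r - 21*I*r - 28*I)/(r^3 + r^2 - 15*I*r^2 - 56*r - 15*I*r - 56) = (r^2 + r*(-4 + 7*I) - 28*I)/(r^2 - 15*I*r - 56)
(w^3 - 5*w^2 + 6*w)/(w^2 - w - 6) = w*(w - 2)/(w + 2)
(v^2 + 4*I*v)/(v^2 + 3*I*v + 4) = v/(v - I)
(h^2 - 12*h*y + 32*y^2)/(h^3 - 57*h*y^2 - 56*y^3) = (h - 4*y)/(h^2 + 8*h*y + 7*y^2)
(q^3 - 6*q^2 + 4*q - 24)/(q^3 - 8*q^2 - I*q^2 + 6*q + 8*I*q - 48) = (q^2 - 2*q*(3 + I) + 12*I)/(q^2 - q*(8 + 3*I) + 24*I)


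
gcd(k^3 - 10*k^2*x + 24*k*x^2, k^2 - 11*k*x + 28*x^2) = -k + 4*x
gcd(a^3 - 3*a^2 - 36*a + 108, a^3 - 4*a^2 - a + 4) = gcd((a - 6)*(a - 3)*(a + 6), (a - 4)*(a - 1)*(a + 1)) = 1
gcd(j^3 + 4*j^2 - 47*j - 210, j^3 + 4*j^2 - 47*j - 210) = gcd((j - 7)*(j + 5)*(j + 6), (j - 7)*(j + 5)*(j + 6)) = j^3 + 4*j^2 - 47*j - 210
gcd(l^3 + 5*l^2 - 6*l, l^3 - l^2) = l^2 - l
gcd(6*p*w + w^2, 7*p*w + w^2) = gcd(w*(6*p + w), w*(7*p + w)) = w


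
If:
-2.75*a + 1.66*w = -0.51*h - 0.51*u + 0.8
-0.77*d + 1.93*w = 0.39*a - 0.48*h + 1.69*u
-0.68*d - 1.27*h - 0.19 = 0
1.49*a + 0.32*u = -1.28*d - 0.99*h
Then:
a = 1.9010580775056*w - 0.772947103533057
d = 2.26177151492627 - 5.50470643447765*w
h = 2.94740187042898*w - 1.36063356704713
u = 4.04849952788551*w - 1.23859101082719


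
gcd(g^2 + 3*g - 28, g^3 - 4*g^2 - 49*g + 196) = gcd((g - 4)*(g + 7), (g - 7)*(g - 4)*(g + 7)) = g^2 + 3*g - 28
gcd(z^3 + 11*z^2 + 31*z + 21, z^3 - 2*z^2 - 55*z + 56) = z + 7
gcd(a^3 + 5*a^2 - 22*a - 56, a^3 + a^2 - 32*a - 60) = a + 2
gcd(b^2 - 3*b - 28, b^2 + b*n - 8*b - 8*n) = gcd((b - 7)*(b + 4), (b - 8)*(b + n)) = 1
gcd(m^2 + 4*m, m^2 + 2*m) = m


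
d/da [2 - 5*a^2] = -10*a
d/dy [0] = 0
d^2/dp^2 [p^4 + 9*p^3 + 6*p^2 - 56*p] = 12*p^2 + 54*p + 12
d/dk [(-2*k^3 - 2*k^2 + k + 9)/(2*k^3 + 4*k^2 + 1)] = (-4*k^4 - 4*k^3 - 64*k^2 - 76*k + 1)/(4*k^6 + 16*k^5 + 16*k^4 + 4*k^3 + 8*k^2 + 1)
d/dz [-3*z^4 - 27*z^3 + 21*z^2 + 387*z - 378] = -12*z^3 - 81*z^2 + 42*z + 387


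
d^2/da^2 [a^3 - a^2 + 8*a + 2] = 6*a - 2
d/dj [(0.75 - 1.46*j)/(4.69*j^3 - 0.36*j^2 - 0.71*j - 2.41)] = (13.6948*j^3 - 11.0781*j^2 + 0.54*j + 4.0511)/(21.9961*j^6 - 3.3768*j^5 - 6.5302*j^4 - 22.0946*j^3 + 2.2393*j^2 + 3.4222*j + 5.8081)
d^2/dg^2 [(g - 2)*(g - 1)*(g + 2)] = 6*g - 2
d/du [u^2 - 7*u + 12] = 2*u - 7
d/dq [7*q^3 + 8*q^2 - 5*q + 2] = 21*q^2 + 16*q - 5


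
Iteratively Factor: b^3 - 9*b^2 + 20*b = (b - 4)*(b^2 - 5*b) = (b - 5)*(b - 4)*(b)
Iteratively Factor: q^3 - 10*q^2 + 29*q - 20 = (q - 4)*(q^2 - 6*q + 5) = (q - 4)*(q - 1)*(q - 5)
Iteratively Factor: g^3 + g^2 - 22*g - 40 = (g + 2)*(g^2 - g - 20) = (g + 2)*(g + 4)*(g - 5)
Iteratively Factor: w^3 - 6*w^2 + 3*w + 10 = (w - 5)*(w^2 - w - 2) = (w - 5)*(w - 2)*(w + 1)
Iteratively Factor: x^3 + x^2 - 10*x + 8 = (x - 2)*(x^2 + 3*x - 4) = (x - 2)*(x - 1)*(x + 4)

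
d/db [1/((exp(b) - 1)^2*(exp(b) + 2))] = 3*(exp(b) + 1)*exp(b)/((1 - exp(b))^3*(exp(b) + 2)^2)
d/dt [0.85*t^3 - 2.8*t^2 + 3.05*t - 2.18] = 2.55*t^2 - 5.6*t + 3.05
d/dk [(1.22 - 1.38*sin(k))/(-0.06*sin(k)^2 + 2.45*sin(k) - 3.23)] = (-0.0828*sin(k)^2 + 0.1464*sin(k) + 1.4684)*cos(k)/(0.0036*sin(k)^4 - 0.294*sin(k)^3 + 6.3901*sin(k)^2 - 15.827*sin(k) + 10.4329)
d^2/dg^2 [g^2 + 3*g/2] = 2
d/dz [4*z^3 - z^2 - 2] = 2*z*(6*z - 1)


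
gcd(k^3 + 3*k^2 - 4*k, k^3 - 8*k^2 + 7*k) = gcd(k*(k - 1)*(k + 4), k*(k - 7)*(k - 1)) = k^2 - k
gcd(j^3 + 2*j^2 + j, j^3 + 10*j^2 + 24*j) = j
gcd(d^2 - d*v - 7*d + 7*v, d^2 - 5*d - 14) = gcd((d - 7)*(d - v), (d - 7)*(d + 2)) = d - 7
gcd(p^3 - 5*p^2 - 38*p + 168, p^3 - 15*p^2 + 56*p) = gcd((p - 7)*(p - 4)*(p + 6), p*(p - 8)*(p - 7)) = p - 7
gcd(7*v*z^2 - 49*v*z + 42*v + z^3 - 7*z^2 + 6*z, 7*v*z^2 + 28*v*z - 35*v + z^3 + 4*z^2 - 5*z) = 7*v*z - 7*v + z^2 - z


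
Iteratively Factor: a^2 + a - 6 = (a + 3)*(a - 2)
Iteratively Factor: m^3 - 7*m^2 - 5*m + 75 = (m - 5)*(m^2 - 2*m - 15) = (m - 5)^2*(m + 3)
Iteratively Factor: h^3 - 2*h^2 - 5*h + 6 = (h + 2)*(h^2 - 4*h + 3) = (h - 3)*(h + 2)*(h - 1)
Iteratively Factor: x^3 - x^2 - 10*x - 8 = (x + 2)*(x^2 - 3*x - 4) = (x + 1)*(x + 2)*(x - 4)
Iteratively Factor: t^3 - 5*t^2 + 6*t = (t - 2)*(t^2 - 3*t) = t*(t - 2)*(t - 3)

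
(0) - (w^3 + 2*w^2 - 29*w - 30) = -w^3 - 2*w^2 + 29*w + 30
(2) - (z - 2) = 4 - z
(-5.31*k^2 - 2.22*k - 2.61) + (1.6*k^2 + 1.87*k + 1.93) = -3.71*k^2 - 0.35*k - 0.68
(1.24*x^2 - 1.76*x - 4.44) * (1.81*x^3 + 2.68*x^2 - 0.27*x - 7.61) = 2.2444*x^5 + 0.1376*x^4 - 13.088*x^3 - 20.8604*x^2 + 14.5924*x + 33.7884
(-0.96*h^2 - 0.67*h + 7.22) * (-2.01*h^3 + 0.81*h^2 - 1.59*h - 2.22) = 1.9296*h^5 + 0.5691*h^4 - 13.5285*h^3 + 9.0447*h^2 - 9.9924*h - 16.0284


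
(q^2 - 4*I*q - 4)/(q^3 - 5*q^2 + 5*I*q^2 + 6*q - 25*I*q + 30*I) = (q^2 - 4*I*q - 4)/(q^3 + 5*q^2*(-1 + I) + q*(6 - 25*I) + 30*I)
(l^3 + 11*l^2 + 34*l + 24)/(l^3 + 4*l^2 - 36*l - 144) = (l + 1)/(l - 6)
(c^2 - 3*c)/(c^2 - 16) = c*(c - 3)/(c^2 - 16)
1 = 1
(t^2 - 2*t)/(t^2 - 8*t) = (t - 2)/(t - 8)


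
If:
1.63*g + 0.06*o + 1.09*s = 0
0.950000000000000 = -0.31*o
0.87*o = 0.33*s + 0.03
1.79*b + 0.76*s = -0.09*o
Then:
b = 3.62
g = 5.58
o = -3.06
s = -8.17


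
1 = 1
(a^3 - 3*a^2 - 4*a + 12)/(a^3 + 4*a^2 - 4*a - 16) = (a - 3)/(a + 4)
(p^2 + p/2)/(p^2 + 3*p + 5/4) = 2*p/(2*p + 5)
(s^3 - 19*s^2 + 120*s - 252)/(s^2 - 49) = (s^2 - 12*s + 36)/(s + 7)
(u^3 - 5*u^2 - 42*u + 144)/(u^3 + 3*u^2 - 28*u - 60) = (u^2 - 11*u + 24)/(u^2 - 3*u - 10)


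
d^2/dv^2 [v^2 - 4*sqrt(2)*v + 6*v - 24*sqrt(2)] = 2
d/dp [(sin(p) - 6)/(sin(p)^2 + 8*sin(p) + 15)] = (12*sin(p) + cos(p)^2 + 62)*cos(p)/(sin(p)^2 + 8*sin(p) + 15)^2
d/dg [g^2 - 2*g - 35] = 2*g - 2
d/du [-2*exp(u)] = -2*exp(u)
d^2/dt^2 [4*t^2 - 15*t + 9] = 8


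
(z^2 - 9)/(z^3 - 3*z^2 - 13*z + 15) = (z - 3)/(z^2 - 6*z + 5)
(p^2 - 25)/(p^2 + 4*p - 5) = (p - 5)/(p - 1)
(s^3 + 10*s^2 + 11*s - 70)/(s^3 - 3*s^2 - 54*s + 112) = (s + 5)/(s - 8)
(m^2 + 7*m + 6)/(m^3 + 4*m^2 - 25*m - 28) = (m + 6)/(m^2 + 3*m - 28)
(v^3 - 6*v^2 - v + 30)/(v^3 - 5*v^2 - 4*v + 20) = (v - 3)/(v - 2)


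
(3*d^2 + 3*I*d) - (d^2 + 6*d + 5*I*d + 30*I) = 2*d^2 - 6*d - 2*I*d - 30*I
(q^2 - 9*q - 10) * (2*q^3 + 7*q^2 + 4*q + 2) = 2*q^5 - 11*q^4 - 79*q^3 - 104*q^2 - 58*q - 20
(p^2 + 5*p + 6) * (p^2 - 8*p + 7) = p^4 - 3*p^3 - 27*p^2 - 13*p + 42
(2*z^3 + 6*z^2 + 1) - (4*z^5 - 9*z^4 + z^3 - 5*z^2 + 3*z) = -4*z^5 + 9*z^4 + z^3 + 11*z^2 - 3*z + 1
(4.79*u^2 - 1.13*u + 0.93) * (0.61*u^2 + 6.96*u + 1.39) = 2.9219*u^4 + 32.6491*u^3 - 0.639399999999999*u^2 + 4.9021*u + 1.2927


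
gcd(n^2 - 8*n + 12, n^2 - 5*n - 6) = n - 6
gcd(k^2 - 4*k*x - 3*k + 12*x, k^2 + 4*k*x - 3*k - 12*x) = k - 3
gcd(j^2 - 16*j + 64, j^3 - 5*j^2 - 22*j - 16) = j - 8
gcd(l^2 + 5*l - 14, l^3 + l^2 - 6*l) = l - 2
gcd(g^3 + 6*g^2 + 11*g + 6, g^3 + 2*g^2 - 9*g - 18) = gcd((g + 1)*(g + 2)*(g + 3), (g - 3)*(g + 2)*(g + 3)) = g^2 + 5*g + 6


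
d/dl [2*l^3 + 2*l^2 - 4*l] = 6*l^2 + 4*l - 4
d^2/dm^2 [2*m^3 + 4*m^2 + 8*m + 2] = 12*m + 8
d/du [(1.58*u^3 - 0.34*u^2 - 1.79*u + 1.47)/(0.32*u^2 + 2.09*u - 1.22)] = (0.5056*u^4 + 6.6044*u^3 - 5.9206*u^2 - 0.1112*u - 0.8885)/(0.1024*u^4 + 1.3376*u^3 + 3.5873*u^2 - 5.0996*u + 1.4884)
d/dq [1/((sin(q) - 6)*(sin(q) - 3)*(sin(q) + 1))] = (-3*sin(q)^2 + 16*sin(q) - 9)*cos(q)/((sin(q) - 6)^2*(sin(q) - 3)^2*(sin(q) + 1)^2)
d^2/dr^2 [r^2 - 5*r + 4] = 2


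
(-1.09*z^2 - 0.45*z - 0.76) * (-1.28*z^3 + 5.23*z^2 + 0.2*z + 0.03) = 1.3952*z^5 - 5.1247*z^4 - 1.5987*z^3 - 4.0975*z^2 - 0.1655*z - 0.0228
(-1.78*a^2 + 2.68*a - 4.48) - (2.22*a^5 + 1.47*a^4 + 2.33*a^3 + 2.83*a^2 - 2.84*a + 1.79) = -2.22*a^5 - 1.47*a^4 - 2.33*a^3 - 4.61*a^2 + 5.52*a - 6.27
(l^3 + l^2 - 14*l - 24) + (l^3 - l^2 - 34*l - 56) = 2*l^3 - 48*l - 80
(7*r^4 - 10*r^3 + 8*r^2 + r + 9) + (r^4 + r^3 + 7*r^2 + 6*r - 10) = 8*r^4 - 9*r^3 + 15*r^2 + 7*r - 1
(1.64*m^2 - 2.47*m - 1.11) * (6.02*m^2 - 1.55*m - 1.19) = 9.8728*m^4 - 17.4114*m^3 - 4.8053*m^2 + 4.6598*m + 1.3209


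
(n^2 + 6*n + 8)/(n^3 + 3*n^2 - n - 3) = (n^2 + 6*n + 8)/(n^3 + 3*n^2 - n - 3)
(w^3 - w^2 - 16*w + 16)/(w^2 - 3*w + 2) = (w^2 - 16)/(w - 2)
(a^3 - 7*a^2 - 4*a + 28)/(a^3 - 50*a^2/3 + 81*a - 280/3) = 3*(a^2 - 4)/(3*a^2 - 29*a + 40)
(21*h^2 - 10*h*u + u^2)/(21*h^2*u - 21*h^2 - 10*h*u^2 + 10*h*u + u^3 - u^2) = 1/(u - 1)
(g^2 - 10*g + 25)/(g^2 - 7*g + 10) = (g - 5)/(g - 2)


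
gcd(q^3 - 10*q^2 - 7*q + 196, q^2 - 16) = q + 4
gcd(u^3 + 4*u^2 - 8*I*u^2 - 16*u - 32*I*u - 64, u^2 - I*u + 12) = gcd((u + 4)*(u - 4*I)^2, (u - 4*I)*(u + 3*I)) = u - 4*I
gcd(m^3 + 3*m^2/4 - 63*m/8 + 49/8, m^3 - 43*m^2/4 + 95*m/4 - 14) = m^2 - 11*m/4 + 7/4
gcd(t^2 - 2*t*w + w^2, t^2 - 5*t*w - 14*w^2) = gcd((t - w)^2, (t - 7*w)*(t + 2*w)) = 1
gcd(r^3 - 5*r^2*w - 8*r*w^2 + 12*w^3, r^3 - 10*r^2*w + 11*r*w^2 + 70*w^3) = r + 2*w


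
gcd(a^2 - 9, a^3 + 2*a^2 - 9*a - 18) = a^2 - 9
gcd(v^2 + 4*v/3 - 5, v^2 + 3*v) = v + 3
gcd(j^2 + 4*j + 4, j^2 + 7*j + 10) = j + 2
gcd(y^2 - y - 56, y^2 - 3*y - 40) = y - 8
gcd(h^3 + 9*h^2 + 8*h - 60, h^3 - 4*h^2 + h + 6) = h - 2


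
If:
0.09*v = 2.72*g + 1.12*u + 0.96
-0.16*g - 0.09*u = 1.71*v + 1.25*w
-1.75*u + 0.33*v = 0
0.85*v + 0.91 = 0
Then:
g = -0.31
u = -0.20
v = -1.07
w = 1.52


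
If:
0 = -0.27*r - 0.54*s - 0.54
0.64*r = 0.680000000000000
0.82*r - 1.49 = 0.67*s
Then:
No Solution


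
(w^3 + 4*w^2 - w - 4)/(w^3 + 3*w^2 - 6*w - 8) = (w - 1)/(w - 2)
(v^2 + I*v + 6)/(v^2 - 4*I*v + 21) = (v - 2*I)/(v - 7*I)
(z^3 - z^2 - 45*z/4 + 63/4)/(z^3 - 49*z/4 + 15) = (2*z^2 + z - 21)/(2*z^2 + 3*z - 20)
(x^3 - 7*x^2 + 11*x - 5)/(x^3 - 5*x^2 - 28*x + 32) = (x^2 - 6*x + 5)/(x^2 - 4*x - 32)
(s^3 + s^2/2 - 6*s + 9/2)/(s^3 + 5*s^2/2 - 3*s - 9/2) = (s - 1)/(s + 1)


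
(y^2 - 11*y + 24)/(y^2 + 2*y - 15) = (y - 8)/(y + 5)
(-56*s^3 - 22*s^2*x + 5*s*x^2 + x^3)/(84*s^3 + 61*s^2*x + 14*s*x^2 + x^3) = (-8*s^2 - 2*s*x + x^2)/(12*s^2 + 7*s*x + x^2)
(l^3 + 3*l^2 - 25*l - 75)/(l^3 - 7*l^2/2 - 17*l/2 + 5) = 2*(l^2 + 8*l + 15)/(2*l^2 + 3*l - 2)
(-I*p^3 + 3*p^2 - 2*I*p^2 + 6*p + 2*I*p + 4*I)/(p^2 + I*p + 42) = (-I*p^3 + p^2*(3 - 2*I) + 2*p*(3 + I) + 4*I)/(p^2 + I*p + 42)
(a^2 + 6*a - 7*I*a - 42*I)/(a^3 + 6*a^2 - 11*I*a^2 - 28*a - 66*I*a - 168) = 1/(a - 4*I)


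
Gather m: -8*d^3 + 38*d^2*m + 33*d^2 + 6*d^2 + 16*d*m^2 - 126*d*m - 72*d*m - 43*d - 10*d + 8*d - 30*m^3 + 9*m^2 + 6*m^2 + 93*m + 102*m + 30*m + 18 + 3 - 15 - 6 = -8*d^3 + 39*d^2 - 45*d - 30*m^3 + m^2*(16*d + 15) + m*(38*d^2 - 198*d + 225)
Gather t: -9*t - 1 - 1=-9*t - 2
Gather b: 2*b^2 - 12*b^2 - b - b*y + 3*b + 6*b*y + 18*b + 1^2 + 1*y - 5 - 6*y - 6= -10*b^2 + b*(5*y + 20) - 5*y - 10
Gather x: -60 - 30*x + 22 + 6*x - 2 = -24*x - 40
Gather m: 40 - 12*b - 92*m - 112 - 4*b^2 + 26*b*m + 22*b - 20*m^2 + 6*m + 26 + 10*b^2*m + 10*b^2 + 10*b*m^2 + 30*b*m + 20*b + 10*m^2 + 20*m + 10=6*b^2 + 30*b + m^2*(10*b - 10) + m*(10*b^2 + 56*b - 66) - 36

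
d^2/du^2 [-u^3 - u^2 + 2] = -6*u - 2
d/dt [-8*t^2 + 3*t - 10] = 3 - 16*t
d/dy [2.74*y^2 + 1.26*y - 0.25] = 5.48*y + 1.26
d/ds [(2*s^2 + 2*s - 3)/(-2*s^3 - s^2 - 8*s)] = 2*(2*s^4 + 4*s^3 - 16*s^2 - 3*s - 12)/(s^2*(4*s^4 + 4*s^3 + 33*s^2 + 16*s + 64))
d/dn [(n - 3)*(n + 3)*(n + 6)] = 3*n^2 + 12*n - 9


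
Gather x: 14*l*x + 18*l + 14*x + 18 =18*l + x*(14*l + 14) + 18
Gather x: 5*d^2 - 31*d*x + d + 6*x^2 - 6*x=5*d^2 + d + 6*x^2 + x*(-31*d - 6)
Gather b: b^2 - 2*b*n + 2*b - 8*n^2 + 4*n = b^2 + b*(2 - 2*n) - 8*n^2 + 4*n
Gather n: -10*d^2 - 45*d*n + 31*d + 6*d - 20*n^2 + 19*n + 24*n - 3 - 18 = -10*d^2 + 37*d - 20*n^2 + n*(43 - 45*d) - 21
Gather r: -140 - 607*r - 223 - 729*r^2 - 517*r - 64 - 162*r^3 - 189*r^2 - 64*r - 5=-162*r^3 - 918*r^2 - 1188*r - 432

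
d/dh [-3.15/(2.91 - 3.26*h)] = -10.269/(3.26*h - 2.91)^2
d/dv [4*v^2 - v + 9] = 8*v - 1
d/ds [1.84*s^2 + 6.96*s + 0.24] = 3.68*s + 6.96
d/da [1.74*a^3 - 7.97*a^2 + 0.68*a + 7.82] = 5.22*a^2 - 15.94*a + 0.68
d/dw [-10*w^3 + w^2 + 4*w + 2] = -30*w^2 + 2*w + 4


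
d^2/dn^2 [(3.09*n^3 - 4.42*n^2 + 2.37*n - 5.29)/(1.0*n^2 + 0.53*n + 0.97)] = (5.166562*n^3 + 3.51581400000001*n^2 - 13.171314*n - 3.463712)/(1.0*n^6 + 1.59*n^5 + 3.7527*n^4 + 3.233477*n^3 + 3.640119*n^2 + 1.496031*n + 0.912673)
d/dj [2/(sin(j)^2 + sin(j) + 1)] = -2*(2*sin(j) + 1)*cos(j)/(sin(j)^2 + sin(j) + 1)^2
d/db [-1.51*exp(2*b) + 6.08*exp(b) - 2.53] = (6.08 - 3.02*exp(b))*exp(b)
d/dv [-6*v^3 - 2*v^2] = 2*v*(-9*v - 2)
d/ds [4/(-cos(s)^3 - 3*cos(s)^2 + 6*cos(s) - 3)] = 12*(sin(s)^2 - 2*cos(s) + 1)*sin(s)/(cos(s)^3 + 3*cos(s)^2 - 6*cos(s) + 3)^2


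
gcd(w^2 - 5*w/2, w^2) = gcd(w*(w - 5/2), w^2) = w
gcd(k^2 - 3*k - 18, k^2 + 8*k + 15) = k + 3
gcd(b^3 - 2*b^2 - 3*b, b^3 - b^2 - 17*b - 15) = b + 1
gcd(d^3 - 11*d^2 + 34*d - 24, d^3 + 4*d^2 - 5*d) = d - 1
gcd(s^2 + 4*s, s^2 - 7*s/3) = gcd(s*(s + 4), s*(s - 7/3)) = s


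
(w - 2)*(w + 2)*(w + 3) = w^3 + 3*w^2 - 4*w - 12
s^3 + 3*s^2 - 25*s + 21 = (s - 3)*(s - 1)*(s + 7)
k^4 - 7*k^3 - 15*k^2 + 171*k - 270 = (k - 6)*(k - 3)^2*(k + 5)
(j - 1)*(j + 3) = j^2 + 2*j - 3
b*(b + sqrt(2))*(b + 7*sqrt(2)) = b^3 + 8*sqrt(2)*b^2 + 14*b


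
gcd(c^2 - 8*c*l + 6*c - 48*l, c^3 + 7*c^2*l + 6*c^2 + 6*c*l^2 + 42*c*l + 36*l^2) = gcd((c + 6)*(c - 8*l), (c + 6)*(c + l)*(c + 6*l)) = c + 6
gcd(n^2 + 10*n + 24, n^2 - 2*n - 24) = n + 4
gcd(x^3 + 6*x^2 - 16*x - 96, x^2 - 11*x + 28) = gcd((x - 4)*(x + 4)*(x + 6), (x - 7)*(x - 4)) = x - 4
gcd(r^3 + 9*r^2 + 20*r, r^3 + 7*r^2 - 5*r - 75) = r + 5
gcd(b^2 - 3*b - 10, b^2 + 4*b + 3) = 1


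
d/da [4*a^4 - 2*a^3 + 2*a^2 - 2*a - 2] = 16*a^3 - 6*a^2 + 4*a - 2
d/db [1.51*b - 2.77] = 1.51000000000000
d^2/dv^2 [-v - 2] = 0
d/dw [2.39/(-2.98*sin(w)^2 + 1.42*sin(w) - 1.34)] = (14.2444*sin(w) - 3.3938)*cos(w)/(2.98*sin(w)^2 - 1.42*sin(w) + 1.34)^2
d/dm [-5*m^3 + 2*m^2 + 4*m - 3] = -15*m^2 + 4*m + 4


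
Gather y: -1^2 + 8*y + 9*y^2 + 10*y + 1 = 9*y^2 + 18*y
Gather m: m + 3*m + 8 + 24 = 4*m + 32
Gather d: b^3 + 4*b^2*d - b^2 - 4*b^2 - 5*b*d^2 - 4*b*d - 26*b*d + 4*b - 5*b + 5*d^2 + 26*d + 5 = b^3 - 5*b^2 - b + d^2*(5 - 5*b) + d*(4*b^2 - 30*b + 26) + 5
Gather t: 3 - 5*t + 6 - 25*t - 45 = -30*t - 36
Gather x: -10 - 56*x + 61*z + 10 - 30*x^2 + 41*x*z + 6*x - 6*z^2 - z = -30*x^2 + x*(41*z - 50) - 6*z^2 + 60*z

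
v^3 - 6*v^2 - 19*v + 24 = (v - 8)*(v - 1)*(v + 3)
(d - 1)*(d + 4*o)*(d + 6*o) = d^3 + 10*d^2*o - d^2 + 24*d*o^2 - 10*d*o - 24*o^2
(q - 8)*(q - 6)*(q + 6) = q^3 - 8*q^2 - 36*q + 288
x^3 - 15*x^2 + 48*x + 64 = (x - 8)^2*(x + 1)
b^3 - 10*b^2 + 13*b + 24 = (b - 8)*(b - 3)*(b + 1)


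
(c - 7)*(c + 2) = c^2 - 5*c - 14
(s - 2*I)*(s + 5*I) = s^2 + 3*I*s + 10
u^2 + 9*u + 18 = (u + 3)*(u + 6)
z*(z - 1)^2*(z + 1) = z^4 - z^3 - z^2 + z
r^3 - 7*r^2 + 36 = (r - 6)*(r - 3)*(r + 2)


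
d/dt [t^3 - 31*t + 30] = 3*t^2 - 31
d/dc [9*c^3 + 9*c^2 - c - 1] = 27*c^2 + 18*c - 1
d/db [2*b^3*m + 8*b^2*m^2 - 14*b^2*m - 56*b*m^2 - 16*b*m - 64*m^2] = 2*m*(3*b^2 + 8*b*m - 14*b - 28*m - 8)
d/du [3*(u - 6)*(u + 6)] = 6*u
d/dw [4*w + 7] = 4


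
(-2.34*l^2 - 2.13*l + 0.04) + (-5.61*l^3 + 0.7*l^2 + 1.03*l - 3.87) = -5.61*l^3 - 1.64*l^2 - 1.1*l - 3.83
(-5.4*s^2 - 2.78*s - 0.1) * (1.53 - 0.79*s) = 4.266*s^3 - 6.0658*s^2 - 4.1744*s - 0.153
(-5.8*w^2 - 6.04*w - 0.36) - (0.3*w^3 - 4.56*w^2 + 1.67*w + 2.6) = -0.3*w^3 - 1.24*w^2 - 7.71*w - 2.96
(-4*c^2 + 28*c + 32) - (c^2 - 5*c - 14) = -5*c^2 + 33*c + 46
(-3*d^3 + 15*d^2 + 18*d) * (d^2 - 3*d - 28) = -3*d^5 + 24*d^4 + 57*d^3 - 474*d^2 - 504*d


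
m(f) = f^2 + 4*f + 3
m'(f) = 2*f + 4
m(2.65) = 20.62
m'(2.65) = 9.30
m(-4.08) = 3.33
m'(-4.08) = -4.16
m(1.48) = 11.11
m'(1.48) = 6.96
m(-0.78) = 0.49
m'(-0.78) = 2.44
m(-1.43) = -0.68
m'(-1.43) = 1.14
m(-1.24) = -0.42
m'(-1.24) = 1.52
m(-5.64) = 12.25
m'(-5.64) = -7.28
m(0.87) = 7.24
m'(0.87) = 5.74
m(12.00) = 195.00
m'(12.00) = 28.00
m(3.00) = 24.00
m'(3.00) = 10.00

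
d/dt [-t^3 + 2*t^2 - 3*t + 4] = -3*t^2 + 4*t - 3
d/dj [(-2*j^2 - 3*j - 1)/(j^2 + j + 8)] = (j^2 - 30*j - 23)/(j^4 + 2*j^3 + 17*j^2 + 16*j + 64)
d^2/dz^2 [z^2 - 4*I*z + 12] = 2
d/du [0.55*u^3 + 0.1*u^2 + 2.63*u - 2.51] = 1.65*u^2 + 0.2*u + 2.63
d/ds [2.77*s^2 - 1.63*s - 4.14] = 5.54*s - 1.63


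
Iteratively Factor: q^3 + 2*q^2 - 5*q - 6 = (q + 3)*(q^2 - q - 2) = (q + 1)*(q + 3)*(q - 2)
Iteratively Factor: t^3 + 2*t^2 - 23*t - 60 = (t + 3)*(t^2 - t - 20) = (t - 5)*(t + 3)*(t + 4)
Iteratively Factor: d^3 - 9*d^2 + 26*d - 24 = (d - 2)*(d^2 - 7*d + 12) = (d - 3)*(d - 2)*(d - 4)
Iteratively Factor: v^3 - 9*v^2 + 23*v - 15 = (v - 1)*(v^2 - 8*v + 15) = (v - 5)*(v - 1)*(v - 3)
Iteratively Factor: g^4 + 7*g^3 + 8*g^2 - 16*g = (g)*(g^3 + 7*g^2 + 8*g - 16) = g*(g - 1)*(g^2 + 8*g + 16) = g*(g - 1)*(g + 4)*(g + 4)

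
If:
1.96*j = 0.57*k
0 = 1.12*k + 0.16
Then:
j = -0.04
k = -0.14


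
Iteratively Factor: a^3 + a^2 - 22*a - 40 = (a + 4)*(a^2 - 3*a - 10) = (a + 2)*(a + 4)*(a - 5)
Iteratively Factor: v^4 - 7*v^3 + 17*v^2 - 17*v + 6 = (v - 1)*(v^3 - 6*v^2 + 11*v - 6) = (v - 1)^2*(v^2 - 5*v + 6) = (v - 2)*(v - 1)^2*(v - 3)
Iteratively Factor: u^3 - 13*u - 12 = (u - 4)*(u^2 + 4*u + 3) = (u - 4)*(u + 1)*(u + 3)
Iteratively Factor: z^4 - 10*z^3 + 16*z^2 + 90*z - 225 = (z + 3)*(z^3 - 13*z^2 + 55*z - 75) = (z - 5)*(z + 3)*(z^2 - 8*z + 15) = (z - 5)*(z - 3)*(z + 3)*(z - 5)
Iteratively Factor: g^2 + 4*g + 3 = (g + 3)*(g + 1)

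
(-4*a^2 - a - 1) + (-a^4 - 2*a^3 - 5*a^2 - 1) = -a^4 - 2*a^3 - 9*a^2 - a - 2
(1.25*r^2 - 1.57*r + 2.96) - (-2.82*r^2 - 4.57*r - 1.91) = 4.07*r^2 + 3.0*r + 4.87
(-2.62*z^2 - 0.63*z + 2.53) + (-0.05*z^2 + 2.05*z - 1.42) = -2.67*z^2 + 1.42*z + 1.11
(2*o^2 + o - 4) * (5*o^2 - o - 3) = 10*o^4 + 3*o^3 - 27*o^2 + o + 12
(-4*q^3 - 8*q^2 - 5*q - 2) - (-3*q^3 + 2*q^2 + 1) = -q^3 - 10*q^2 - 5*q - 3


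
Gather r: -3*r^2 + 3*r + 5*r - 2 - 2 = -3*r^2 + 8*r - 4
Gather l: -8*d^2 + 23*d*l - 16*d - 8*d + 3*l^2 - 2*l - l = -8*d^2 - 24*d + 3*l^2 + l*(23*d - 3)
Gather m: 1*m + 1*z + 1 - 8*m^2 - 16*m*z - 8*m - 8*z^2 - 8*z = -8*m^2 + m*(-16*z - 7) - 8*z^2 - 7*z + 1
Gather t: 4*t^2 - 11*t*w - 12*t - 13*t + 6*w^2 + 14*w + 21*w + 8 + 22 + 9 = 4*t^2 + t*(-11*w - 25) + 6*w^2 + 35*w + 39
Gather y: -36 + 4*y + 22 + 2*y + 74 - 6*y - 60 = 0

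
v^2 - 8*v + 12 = (v - 6)*(v - 2)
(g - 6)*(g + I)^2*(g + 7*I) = g^4 - 6*g^3 + 9*I*g^3 - 15*g^2 - 54*I*g^2 + 90*g - 7*I*g + 42*I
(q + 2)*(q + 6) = q^2 + 8*q + 12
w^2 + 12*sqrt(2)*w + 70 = (w + 5*sqrt(2))*(w + 7*sqrt(2))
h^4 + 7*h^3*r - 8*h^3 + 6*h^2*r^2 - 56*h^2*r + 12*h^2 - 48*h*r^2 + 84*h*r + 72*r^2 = (h - 6)*(h - 2)*(h + r)*(h + 6*r)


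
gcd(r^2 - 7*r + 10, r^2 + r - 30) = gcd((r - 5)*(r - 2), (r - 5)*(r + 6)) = r - 5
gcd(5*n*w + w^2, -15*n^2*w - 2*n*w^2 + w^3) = w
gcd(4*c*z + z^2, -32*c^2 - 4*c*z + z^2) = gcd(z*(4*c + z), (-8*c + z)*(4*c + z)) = 4*c + z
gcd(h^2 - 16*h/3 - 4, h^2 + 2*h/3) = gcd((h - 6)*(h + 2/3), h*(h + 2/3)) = h + 2/3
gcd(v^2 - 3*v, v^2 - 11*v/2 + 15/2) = v - 3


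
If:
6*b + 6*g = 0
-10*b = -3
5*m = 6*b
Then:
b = 3/10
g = -3/10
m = 9/25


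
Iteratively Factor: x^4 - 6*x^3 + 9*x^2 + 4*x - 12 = (x - 2)*(x^3 - 4*x^2 + x + 6) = (x - 2)^2*(x^2 - 2*x - 3) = (x - 3)*(x - 2)^2*(x + 1)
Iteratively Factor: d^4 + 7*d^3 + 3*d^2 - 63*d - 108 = (d + 4)*(d^3 + 3*d^2 - 9*d - 27) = (d + 3)*(d + 4)*(d^2 - 9) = (d - 3)*(d + 3)*(d + 4)*(d + 3)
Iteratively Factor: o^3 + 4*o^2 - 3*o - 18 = (o + 3)*(o^2 + o - 6) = (o + 3)^2*(o - 2)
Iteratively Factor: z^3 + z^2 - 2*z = (z - 1)*(z^2 + 2*z) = (z - 1)*(z + 2)*(z)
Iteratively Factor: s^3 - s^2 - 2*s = (s - 2)*(s^2 + s) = s*(s - 2)*(s + 1)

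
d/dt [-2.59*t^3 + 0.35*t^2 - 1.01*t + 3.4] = -7.77*t^2 + 0.7*t - 1.01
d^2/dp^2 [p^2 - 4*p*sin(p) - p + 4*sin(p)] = 4*p*sin(p) - 4*sin(p) - 8*cos(p) + 2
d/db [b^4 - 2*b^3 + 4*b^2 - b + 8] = 4*b^3 - 6*b^2 + 8*b - 1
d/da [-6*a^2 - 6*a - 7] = -12*a - 6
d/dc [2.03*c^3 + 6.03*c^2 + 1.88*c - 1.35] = 6.09*c^2 + 12.06*c + 1.88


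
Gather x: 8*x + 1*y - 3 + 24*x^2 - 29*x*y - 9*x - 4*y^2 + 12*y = 24*x^2 + x*(-29*y - 1) - 4*y^2 + 13*y - 3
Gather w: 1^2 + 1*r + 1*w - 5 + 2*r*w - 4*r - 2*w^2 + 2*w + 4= -3*r - 2*w^2 + w*(2*r + 3)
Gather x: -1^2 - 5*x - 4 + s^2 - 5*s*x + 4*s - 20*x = s^2 + 4*s + x*(-5*s - 25) - 5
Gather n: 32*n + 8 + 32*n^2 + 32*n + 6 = 32*n^2 + 64*n + 14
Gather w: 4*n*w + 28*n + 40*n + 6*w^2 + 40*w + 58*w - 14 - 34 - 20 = 68*n + 6*w^2 + w*(4*n + 98) - 68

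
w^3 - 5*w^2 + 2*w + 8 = (w - 4)*(w - 2)*(w + 1)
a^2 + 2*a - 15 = (a - 3)*(a + 5)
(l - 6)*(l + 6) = l^2 - 36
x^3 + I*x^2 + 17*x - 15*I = (x - 3*I)*(x - I)*(x + 5*I)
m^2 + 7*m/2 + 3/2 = (m + 1/2)*(m + 3)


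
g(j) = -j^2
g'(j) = -2*j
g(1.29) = -1.66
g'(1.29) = -2.58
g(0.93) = -0.86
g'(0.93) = -1.86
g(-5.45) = -29.70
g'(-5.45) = 10.90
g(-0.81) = -0.66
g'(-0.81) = 1.62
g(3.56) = -12.67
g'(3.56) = -7.12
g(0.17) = -0.03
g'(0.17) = -0.34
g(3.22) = -10.37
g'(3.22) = -6.44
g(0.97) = -0.94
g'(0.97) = -1.94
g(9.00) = -81.00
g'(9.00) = -18.00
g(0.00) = 0.00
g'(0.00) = 0.00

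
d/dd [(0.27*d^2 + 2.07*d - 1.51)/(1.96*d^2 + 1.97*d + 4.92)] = (-3.5253*d^2 + 8.576*d + 13.1591)/(3.8416*d^4 + 7.7224*d^3 + 23.1673*d^2 + 19.3848*d + 24.2064)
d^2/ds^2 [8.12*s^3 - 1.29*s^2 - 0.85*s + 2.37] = 48.72*s - 2.58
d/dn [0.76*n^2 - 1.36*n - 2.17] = 1.52*n - 1.36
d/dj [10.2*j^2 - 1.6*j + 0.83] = 20.4*j - 1.6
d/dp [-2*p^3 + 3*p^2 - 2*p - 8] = -6*p^2 + 6*p - 2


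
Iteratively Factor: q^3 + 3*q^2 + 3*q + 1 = (q + 1)*(q^2 + 2*q + 1) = (q + 1)^2*(q + 1)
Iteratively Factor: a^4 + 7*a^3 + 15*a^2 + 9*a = (a + 3)*(a^3 + 4*a^2 + 3*a) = (a + 3)^2*(a^2 + a) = a*(a + 3)^2*(a + 1)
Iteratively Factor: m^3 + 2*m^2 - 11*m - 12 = (m + 1)*(m^2 + m - 12) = (m - 3)*(m + 1)*(m + 4)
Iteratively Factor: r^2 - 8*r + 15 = (r - 3)*(r - 5)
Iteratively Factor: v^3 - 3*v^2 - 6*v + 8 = (v + 2)*(v^2 - 5*v + 4) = (v - 1)*(v + 2)*(v - 4)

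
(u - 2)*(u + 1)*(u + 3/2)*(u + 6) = u^4 + 13*u^3/2 - u^2/2 - 24*u - 18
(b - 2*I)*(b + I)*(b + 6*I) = b^3 + 5*I*b^2 + 8*b + 12*I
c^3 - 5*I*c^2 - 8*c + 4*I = (c - 2*I)^2*(c - I)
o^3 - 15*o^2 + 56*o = o*(o - 8)*(o - 7)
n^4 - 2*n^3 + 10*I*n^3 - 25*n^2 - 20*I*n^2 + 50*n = n*(n - 2)*(n + 5*I)^2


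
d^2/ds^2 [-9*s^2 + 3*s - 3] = -18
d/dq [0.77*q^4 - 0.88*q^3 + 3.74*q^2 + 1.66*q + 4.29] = 3.08*q^3 - 2.64*q^2 + 7.48*q + 1.66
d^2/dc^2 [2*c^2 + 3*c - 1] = 4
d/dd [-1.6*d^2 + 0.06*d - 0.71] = 0.06 - 3.2*d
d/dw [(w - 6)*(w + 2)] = 2*w - 4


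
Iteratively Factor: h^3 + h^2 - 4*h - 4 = (h - 2)*(h^2 + 3*h + 2) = (h - 2)*(h + 2)*(h + 1)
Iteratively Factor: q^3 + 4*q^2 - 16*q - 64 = (q + 4)*(q^2 - 16) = (q + 4)^2*(q - 4)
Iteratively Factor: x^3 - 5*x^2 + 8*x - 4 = (x - 2)*(x^2 - 3*x + 2) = (x - 2)*(x - 1)*(x - 2)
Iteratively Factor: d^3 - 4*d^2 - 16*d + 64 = (d - 4)*(d^2 - 16) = (d - 4)*(d + 4)*(d - 4)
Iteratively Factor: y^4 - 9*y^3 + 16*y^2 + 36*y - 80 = (y + 2)*(y^3 - 11*y^2 + 38*y - 40) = (y - 5)*(y + 2)*(y^2 - 6*y + 8) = (y - 5)*(y - 2)*(y + 2)*(y - 4)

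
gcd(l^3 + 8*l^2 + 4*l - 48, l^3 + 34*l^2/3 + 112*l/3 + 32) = l^2 + 10*l + 24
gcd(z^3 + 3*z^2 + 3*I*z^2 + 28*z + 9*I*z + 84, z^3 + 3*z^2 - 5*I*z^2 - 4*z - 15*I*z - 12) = z^2 + z*(3 - 4*I) - 12*I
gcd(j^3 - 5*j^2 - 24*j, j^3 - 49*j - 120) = j^2 - 5*j - 24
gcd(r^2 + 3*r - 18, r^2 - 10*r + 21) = r - 3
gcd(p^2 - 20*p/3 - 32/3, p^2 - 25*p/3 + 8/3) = p - 8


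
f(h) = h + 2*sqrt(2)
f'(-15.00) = 1.00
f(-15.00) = -12.17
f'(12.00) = 1.00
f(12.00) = 14.83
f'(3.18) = 1.00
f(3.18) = 6.01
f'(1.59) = 1.00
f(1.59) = 4.42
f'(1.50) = 1.00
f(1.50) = 4.33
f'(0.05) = 1.00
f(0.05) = 2.88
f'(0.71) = 1.00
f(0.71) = 3.54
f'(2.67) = 1.00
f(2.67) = 5.50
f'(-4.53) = 1.00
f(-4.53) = -1.70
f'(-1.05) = 1.00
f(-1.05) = 1.78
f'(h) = 1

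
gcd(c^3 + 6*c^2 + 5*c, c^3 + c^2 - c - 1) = c + 1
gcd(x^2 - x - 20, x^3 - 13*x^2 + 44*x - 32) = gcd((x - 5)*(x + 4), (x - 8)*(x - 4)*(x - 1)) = 1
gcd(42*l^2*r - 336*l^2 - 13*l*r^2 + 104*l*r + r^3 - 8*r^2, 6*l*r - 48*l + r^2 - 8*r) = r - 8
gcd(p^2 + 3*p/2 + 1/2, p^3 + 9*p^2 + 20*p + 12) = p + 1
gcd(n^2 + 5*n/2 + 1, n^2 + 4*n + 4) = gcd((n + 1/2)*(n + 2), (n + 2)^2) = n + 2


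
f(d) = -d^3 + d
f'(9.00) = -242.00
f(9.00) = -720.00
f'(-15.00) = -674.00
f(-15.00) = 3360.00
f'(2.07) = -11.85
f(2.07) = -6.80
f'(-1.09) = -2.56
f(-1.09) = 0.21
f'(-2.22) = -13.79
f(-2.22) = 8.72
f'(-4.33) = -55.25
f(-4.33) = 76.85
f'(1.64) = -7.07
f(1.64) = -2.77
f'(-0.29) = 0.75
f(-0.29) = -0.27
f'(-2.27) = -14.46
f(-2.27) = 9.43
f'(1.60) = -6.68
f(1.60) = -2.50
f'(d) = 1 - 3*d^2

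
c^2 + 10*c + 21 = (c + 3)*(c + 7)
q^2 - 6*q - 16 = (q - 8)*(q + 2)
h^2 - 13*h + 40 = (h - 8)*(h - 5)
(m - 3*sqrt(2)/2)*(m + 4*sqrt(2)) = m^2 + 5*sqrt(2)*m/2 - 12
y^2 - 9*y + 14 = (y - 7)*(y - 2)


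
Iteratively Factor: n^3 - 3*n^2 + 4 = (n - 2)*(n^2 - n - 2) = (n - 2)*(n + 1)*(n - 2)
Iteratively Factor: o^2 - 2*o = (o - 2)*(o)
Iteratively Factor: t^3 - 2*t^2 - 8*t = (t - 4)*(t^2 + 2*t) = t*(t - 4)*(t + 2)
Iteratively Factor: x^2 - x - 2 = (x + 1)*(x - 2)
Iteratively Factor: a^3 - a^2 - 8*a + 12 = (a - 2)*(a^2 + a - 6) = (a - 2)^2*(a + 3)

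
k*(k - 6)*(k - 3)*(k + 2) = k^4 - 7*k^3 + 36*k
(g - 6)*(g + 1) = g^2 - 5*g - 6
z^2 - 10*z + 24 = (z - 6)*(z - 4)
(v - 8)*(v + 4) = v^2 - 4*v - 32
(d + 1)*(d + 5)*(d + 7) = d^3 + 13*d^2 + 47*d + 35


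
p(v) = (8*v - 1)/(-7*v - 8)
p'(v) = 8/(-7*v - 8) + 7*(8*v - 1)/(-7*v - 8)^2 = -71/(7*v + 8)^2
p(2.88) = -0.78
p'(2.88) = -0.09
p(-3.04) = -1.91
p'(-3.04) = -0.40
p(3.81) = -0.85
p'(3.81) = -0.06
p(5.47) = -0.92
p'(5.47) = -0.03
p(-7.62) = -1.37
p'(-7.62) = -0.03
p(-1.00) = 9.00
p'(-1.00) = -71.00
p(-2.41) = -2.29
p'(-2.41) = -0.90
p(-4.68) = -1.55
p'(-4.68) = -0.12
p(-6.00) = -1.44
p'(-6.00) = -0.06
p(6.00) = -0.94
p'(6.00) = -0.03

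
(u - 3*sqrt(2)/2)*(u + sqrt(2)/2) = u^2 - sqrt(2)*u - 3/2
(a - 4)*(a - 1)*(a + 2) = a^3 - 3*a^2 - 6*a + 8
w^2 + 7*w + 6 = (w + 1)*(w + 6)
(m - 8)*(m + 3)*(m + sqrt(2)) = m^3 - 5*m^2 + sqrt(2)*m^2 - 24*m - 5*sqrt(2)*m - 24*sqrt(2)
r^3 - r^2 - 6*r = r*(r - 3)*(r + 2)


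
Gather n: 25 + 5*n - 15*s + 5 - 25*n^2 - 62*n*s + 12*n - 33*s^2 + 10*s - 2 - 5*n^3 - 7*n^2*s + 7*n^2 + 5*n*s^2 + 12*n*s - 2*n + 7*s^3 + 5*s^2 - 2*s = -5*n^3 + n^2*(-7*s - 18) + n*(5*s^2 - 50*s + 15) + 7*s^3 - 28*s^2 - 7*s + 28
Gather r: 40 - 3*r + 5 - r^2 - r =-r^2 - 4*r + 45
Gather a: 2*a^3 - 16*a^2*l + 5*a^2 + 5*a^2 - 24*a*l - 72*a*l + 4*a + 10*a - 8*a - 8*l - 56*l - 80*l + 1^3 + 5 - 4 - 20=2*a^3 + a^2*(10 - 16*l) + a*(6 - 96*l) - 144*l - 18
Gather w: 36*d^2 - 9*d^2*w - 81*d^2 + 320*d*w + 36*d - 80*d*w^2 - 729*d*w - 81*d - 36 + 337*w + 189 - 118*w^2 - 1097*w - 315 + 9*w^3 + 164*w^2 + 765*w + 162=-45*d^2 - 45*d + 9*w^3 + w^2*(46 - 80*d) + w*(-9*d^2 - 409*d + 5)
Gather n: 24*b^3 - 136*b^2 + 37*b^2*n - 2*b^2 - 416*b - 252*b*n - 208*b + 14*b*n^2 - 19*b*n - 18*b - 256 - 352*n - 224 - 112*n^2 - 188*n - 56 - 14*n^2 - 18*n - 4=24*b^3 - 138*b^2 - 642*b + n^2*(14*b - 126) + n*(37*b^2 - 271*b - 558) - 540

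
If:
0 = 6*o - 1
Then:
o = 1/6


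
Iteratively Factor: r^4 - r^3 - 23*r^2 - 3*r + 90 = (r + 3)*(r^3 - 4*r^2 - 11*r + 30) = (r - 2)*(r + 3)*(r^2 - 2*r - 15) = (r - 2)*(r + 3)^2*(r - 5)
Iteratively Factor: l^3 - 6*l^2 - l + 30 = (l - 5)*(l^2 - l - 6) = (l - 5)*(l + 2)*(l - 3)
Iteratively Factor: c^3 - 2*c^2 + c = (c - 1)*(c^2 - c) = c*(c - 1)*(c - 1)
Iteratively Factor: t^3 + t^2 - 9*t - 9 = (t - 3)*(t^2 + 4*t + 3) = (t - 3)*(t + 1)*(t + 3)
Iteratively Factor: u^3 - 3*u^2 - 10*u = (u + 2)*(u^2 - 5*u) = (u - 5)*(u + 2)*(u)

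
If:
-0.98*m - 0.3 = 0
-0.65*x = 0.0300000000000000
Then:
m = -0.31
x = -0.05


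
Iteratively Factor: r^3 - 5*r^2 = (r - 5)*(r^2) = r*(r - 5)*(r)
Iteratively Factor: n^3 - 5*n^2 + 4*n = (n - 1)*(n^2 - 4*n) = (n - 4)*(n - 1)*(n)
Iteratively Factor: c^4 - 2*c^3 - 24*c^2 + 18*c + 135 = (c - 3)*(c^3 + c^2 - 21*c - 45) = (c - 3)*(c + 3)*(c^2 - 2*c - 15) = (c - 3)*(c + 3)^2*(c - 5)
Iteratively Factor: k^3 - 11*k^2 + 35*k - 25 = (k - 5)*(k^2 - 6*k + 5) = (k - 5)^2*(k - 1)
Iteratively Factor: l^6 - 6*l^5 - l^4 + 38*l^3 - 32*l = (l - 1)*(l^5 - 5*l^4 - 6*l^3 + 32*l^2 + 32*l) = (l - 1)*(l + 2)*(l^4 - 7*l^3 + 8*l^2 + 16*l) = (l - 4)*(l - 1)*(l + 2)*(l^3 - 3*l^2 - 4*l) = (l - 4)^2*(l - 1)*(l + 2)*(l^2 + l) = l*(l - 4)^2*(l - 1)*(l + 2)*(l + 1)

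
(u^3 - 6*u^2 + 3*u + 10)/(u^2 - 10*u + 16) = (u^2 - 4*u - 5)/(u - 8)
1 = 1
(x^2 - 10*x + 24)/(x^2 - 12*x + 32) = (x - 6)/(x - 8)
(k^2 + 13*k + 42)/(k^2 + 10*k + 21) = (k + 6)/(k + 3)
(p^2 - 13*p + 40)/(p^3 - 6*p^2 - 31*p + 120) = (p - 5)/(p^2 + 2*p - 15)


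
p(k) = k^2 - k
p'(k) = 2*k - 1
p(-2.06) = 6.30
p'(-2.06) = -5.12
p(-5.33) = 33.74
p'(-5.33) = -11.66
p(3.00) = 6.00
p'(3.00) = 5.00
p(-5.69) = 38.07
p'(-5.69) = -12.38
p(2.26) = 2.85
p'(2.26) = 3.52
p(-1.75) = 4.81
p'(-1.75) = -4.50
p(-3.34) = 14.50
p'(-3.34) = -7.68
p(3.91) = 11.38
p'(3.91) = 6.82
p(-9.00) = 90.00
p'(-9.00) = -19.00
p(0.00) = 0.00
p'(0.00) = -1.00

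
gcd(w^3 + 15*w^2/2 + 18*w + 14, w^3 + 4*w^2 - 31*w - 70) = w + 2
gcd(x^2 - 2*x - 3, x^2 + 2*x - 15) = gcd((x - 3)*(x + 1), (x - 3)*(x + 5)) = x - 3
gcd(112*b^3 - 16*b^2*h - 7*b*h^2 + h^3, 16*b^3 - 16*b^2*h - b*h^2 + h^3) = 16*b^2 - h^2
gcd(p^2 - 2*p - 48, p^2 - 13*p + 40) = p - 8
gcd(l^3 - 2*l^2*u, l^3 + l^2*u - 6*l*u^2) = -l^2 + 2*l*u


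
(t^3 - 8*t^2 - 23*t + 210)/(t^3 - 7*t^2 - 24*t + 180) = (t - 7)/(t - 6)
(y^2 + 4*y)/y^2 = (y + 4)/y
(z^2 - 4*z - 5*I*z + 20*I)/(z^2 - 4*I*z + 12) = (z^2 - 4*z - 5*I*z + 20*I)/(z^2 - 4*I*z + 12)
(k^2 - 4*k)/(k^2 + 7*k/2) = 2*(k - 4)/(2*k + 7)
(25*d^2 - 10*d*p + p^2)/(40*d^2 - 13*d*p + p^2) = (-5*d + p)/(-8*d + p)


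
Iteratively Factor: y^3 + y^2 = (y)*(y^2 + y) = y*(y + 1)*(y)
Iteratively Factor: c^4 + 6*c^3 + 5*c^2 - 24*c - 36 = (c + 2)*(c^3 + 4*c^2 - 3*c - 18) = (c + 2)*(c + 3)*(c^2 + c - 6) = (c + 2)*(c + 3)^2*(c - 2)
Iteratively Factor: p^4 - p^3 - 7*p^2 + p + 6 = (p + 2)*(p^3 - 3*p^2 - p + 3) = (p - 1)*(p + 2)*(p^2 - 2*p - 3) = (p - 1)*(p + 1)*(p + 2)*(p - 3)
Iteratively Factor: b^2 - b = (b)*(b - 1)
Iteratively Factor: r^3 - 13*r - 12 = (r - 4)*(r^2 + 4*r + 3) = (r - 4)*(r + 1)*(r + 3)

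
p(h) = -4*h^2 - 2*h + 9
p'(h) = -8*h - 2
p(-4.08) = -49.43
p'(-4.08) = 30.64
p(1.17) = 1.18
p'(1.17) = -11.36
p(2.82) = -28.45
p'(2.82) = -24.56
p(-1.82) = -0.61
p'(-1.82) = 12.56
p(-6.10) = -127.64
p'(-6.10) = 46.80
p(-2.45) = -10.11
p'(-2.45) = 17.60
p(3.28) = -40.59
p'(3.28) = -28.24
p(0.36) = 7.76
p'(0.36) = -4.88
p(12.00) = -591.00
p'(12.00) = -98.00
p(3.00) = -33.00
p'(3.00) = -26.00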